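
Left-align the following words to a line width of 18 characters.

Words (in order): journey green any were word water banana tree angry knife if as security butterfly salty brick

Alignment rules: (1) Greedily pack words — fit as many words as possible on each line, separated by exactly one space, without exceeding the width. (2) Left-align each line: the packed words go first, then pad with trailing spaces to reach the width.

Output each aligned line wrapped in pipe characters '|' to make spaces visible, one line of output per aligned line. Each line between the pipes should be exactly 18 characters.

Answer: |journey green any |
|were word water   |
|banana tree angry |
|knife if as       |
|security butterfly|
|salty brick       |

Derivation:
Line 1: ['journey', 'green', 'any'] (min_width=17, slack=1)
Line 2: ['were', 'word', 'water'] (min_width=15, slack=3)
Line 3: ['banana', 'tree', 'angry'] (min_width=17, slack=1)
Line 4: ['knife', 'if', 'as'] (min_width=11, slack=7)
Line 5: ['security', 'butterfly'] (min_width=18, slack=0)
Line 6: ['salty', 'brick'] (min_width=11, slack=7)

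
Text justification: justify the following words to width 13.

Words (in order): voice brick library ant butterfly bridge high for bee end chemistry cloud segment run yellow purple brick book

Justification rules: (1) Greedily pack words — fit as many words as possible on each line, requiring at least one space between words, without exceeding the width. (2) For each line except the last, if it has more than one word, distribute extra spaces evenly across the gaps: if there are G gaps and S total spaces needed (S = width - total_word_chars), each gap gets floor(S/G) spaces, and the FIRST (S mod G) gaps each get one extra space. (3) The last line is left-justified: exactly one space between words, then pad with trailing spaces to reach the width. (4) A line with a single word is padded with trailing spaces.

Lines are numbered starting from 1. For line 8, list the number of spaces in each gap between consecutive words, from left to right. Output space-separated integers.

Line 1: ['voice', 'brick'] (min_width=11, slack=2)
Line 2: ['library', 'ant'] (min_width=11, slack=2)
Line 3: ['butterfly'] (min_width=9, slack=4)
Line 4: ['bridge', 'high'] (min_width=11, slack=2)
Line 5: ['for', 'bee', 'end'] (min_width=11, slack=2)
Line 6: ['chemistry'] (min_width=9, slack=4)
Line 7: ['cloud', 'segment'] (min_width=13, slack=0)
Line 8: ['run', 'yellow'] (min_width=10, slack=3)
Line 9: ['purple', 'brick'] (min_width=12, slack=1)
Line 10: ['book'] (min_width=4, slack=9)

Answer: 4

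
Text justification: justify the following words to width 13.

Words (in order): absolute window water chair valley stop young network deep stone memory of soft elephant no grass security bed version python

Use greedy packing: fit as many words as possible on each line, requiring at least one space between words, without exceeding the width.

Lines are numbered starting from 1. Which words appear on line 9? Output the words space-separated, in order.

Line 1: ['absolute'] (min_width=8, slack=5)
Line 2: ['window', 'water'] (min_width=12, slack=1)
Line 3: ['chair', 'valley'] (min_width=12, slack=1)
Line 4: ['stop', 'young'] (min_width=10, slack=3)
Line 5: ['network', 'deep'] (min_width=12, slack=1)
Line 6: ['stone', 'memory'] (min_width=12, slack=1)
Line 7: ['of', 'soft'] (min_width=7, slack=6)
Line 8: ['elephant', 'no'] (min_width=11, slack=2)
Line 9: ['grass'] (min_width=5, slack=8)
Line 10: ['security', 'bed'] (min_width=12, slack=1)
Line 11: ['version'] (min_width=7, slack=6)
Line 12: ['python'] (min_width=6, slack=7)

Answer: grass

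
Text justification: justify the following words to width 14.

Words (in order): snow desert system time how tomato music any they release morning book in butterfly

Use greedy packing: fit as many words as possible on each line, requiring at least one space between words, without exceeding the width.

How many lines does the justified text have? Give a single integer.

Answer: 7

Derivation:
Line 1: ['snow', 'desert'] (min_width=11, slack=3)
Line 2: ['system', 'time'] (min_width=11, slack=3)
Line 3: ['how', 'tomato'] (min_width=10, slack=4)
Line 4: ['music', 'any', 'they'] (min_width=14, slack=0)
Line 5: ['release'] (min_width=7, slack=7)
Line 6: ['morning', 'book'] (min_width=12, slack=2)
Line 7: ['in', 'butterfly'] (min_width=12, slack=2)
Total lines: 7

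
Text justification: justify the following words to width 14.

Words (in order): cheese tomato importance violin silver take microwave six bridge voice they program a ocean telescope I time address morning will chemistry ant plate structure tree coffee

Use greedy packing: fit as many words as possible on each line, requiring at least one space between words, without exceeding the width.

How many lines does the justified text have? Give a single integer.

Line 1: ['cheese', 'tomato'] (min_width=13, slack=1)
Line 2: ['importance'] (min_width=10, slack=4)
Line 3: ['violin', 'silver'] (min_width=13, slack=1)
Line 4: ['take', 'microwave'] (min_width=14, slack=0)
Line 5: ['six', 'bridge'] (min_width=10, slack=4)
Line 6: ['voice', 'they'] (min_width=10, slack=4)
Line 7: ['program', 'a'] (min_width=9, slack=5)
Line 8: ['ocean'] (min_width=5, slack=9)
Line 9: ['telescope', 'I'] (min_width=11, slack=3)
Line 10: ['time', 'address'] (min_width=12, slack=2)
Line 11: ['morning', 'will'] (min_width=12, slack=2)
Line 12: ['chemistry', 'ant'] (min_width=13, slack=1)
Line 13: ['plate'] (min_width=5, slack=9)
Line 14: ['structure', 'tree'] (min_width=14, slack=0)
Line 15: ['coffee'] (min_width=6, slack=8)
Total lines: 15

Answer: 15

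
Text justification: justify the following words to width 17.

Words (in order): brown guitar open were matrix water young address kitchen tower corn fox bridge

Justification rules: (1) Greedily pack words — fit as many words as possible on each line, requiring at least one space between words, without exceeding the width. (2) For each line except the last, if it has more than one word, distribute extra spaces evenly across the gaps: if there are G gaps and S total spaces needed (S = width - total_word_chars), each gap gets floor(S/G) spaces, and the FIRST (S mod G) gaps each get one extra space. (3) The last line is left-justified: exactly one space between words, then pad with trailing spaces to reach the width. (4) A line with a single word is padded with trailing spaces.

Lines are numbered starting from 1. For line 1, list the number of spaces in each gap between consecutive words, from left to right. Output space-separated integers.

Answer: 1 1

Derivation:
Line 1: ['brown', 'guitar', 'open'] (min_width=17, slack=0)
Line 2: ['were', 'matrix', 'water'] (min_width=17, slack=0)
Line 3: ['young', 'address'] (min_width=13, slack=4)
Line 4: ['kitchen', 'tower'] (min_width=13, slack=4)
Line 5: ['corn', 'fox', 'bridge'] (min_width=15, slack=2)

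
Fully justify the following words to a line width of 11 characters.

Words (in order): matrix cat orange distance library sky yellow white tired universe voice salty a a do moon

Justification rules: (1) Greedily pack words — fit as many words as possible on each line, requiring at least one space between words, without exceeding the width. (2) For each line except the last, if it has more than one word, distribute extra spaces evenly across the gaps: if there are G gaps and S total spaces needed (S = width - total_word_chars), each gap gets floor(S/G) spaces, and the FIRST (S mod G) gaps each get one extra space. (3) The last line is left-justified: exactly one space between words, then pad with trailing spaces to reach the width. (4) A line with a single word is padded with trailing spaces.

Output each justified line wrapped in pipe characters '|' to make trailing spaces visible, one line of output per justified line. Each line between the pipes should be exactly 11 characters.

Line 1: ['matrix', 'cat'] (min_width=10, slack=1)
Line 2: ['orange'] (min_width=6, slack=5)
Line 3: ['distance'] (min_width=8, slack=3)
Line 4: ['library', 'sky'] (min_width=11, slack=0)
Line 5: ['yellow'] (min_width=6, slack=5)
Line 6: ['white', 'tired'] (min_width=11, slack=0)
Line 7: ['universe'] (min_width=8, slack=3)
Line 8: ['voice', 'salty'] (min_width=11, slack=0)
Line 9: ['a', 'a', 'do', 'moon'] (min_width=11, slack=0)

Answer: |matrix  cat|
|orange     |
|distance   |
|library sky|
|yellow     |
|white tired|
|universe   |
|voice salty|
|a a do moon|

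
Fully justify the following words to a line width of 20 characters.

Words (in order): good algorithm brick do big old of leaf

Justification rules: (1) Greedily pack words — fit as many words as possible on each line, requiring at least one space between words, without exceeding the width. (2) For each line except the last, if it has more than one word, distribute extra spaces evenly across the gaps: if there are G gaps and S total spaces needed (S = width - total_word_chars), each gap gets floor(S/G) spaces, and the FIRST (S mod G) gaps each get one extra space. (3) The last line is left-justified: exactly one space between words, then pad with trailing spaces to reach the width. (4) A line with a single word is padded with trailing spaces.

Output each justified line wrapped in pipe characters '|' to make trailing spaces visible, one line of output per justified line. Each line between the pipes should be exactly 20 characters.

Answer: |good algorithm brick|
|do big old of leaf  |

Derivation:
Line 1: ['good', 'algorithm', 'brick'] (min_width=20, slack=0)
Line 2: ['do', 'big', 'old', 'of', 'leaf'] (min_width=18, slack=2)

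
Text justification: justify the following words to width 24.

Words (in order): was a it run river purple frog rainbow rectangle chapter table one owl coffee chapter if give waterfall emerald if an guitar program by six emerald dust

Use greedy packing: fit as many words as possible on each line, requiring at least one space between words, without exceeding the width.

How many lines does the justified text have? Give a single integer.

Line 1: ['was', 'a', 'it', 'run', 'river'] (min_width=18, slack=6)
Line 2: ['purple', 'frog', 'rainbow'] (min_width=19, slack=5)
Line 3: ['rectangle', 'chapter', 'table'] (min_width=23, slack=1)
Line 4: ['one', 'owl', 'coffee', 'chapter'] (min_width=22, slack=2)
Line 5: ['if', 'give', 'waterfall'] (min_width=17, slack=7)
Line 6: ['emerald', 'if', 'an', 'guitar'] (min_width=20, slack=4)
Line 7: ['program', 'by', 'six', 'emerald'] (min_width=22, slack=2)
Line 8: ['dust'] (min_width=4, slack=20)
Total lines: 8

Answer: 8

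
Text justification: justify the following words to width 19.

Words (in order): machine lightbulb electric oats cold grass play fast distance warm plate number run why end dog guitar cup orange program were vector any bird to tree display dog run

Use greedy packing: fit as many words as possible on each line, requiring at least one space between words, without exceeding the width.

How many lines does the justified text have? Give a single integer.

Answer: 10

Derivation:
Line 1: ['machine', 'lightbulb'] (min_width=17, slack=2)
Line 2: ['electric', 'oats', 'cold'] (min_width=18, slack=1)
Line 3: ['grass', 'play', 'fast'] (min_width=15, slack=4)
Line 4: ['distance', 'warm', 'plate'] (min_width=19, slack=0)
Line 5: ['number', 'run', 'why', 'end'] (min_width=18, slack=1)
Line 6: ['dog', 'guitar', 'cup'] (min_width=14, slack=5)
Line 7: ['orange', 'program', 'were'] (min_width=19, slack=0)
Line 8: ['vector', 'any', 'bird', 'to'] (min_width=18, slack=1)
Line 9: ['tree', 'display', 'dog'] (min_width=16, slack=3)
Line 10: ['run'] (min_width=3, slack=16)
Total lines: 10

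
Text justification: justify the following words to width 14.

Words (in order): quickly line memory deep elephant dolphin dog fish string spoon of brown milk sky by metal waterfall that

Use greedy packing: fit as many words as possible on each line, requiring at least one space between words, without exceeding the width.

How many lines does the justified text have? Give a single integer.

Answer: 9

Derivation:
Line 1: ['quickly', 'line'] (min_width=12, slack=2)
Line 2: ['memory', 'deep'] (min_width=11, slack=3)
Line 3: ['elephant'] (min_width=8, slack=6)
Line 4: ['dolphin', 'dog'] (min_width=11, slack=3)
Line 5: ['fish', 'string'] (min_width=11, slack=3)
Line 6: ['spoon', 'of', 'brown'] (min_width=14, slack=0)
Line 7: ['milk', 'sky', 'by'] (min_width=11, slack=3)
Line 8: ['metal'] (min_width=5, slack=9)
Line 9: ['waterfall', 'that'] (min_width=14, slack=0)
Total lines: 9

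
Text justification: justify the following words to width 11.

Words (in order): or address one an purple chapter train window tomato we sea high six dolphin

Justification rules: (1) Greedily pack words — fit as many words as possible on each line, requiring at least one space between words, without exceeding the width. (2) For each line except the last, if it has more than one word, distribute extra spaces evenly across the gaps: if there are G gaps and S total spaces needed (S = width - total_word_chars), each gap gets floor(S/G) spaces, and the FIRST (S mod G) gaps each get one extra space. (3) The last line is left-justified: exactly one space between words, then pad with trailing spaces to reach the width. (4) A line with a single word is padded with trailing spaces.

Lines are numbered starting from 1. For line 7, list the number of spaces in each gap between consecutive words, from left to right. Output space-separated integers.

Line 1: ['or', 'address'] (min_width=10, slack=1)
Line 2: ['one', 'an'] (min_width=6, slack=5)
Line 3: ['purple'] (min_width=6, slack=5)
Line 4: ['chapter'] (min_width=7, slack=4)
Line 5: ['train'] (min_width=5, slack=6)
Line 6: ['window'] (min_width=6, slack=5)
Line 7: ['tomato', 'we'] (min_width=9, slack=2)
Line 8: ['sea', 'high'] (min_width=8, slack=3)
Line 9: ['six', 'dolphin'] (min_width=11, slack=0)

Answer: 3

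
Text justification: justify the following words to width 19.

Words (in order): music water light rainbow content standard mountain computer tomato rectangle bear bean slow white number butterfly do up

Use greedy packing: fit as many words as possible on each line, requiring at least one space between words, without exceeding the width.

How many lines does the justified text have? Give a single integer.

Answer: 7

Derivation:
Line 1: ['music', 'water', 'light'] (min_width=17, slack=2)
Line 2: ['rainbow', 'content'] (min_width=15, slack=4)
Line 3: ['standard', 'mountain'] (min_width=17, slack=2)
Line 4: ['computer', 'tomato'] (min_width=15, slack=4)
Line 5: ['rectangle', 'bear', 'bean'] (min_width=19, slack=0)
Line 6: ['slow', 'white', 'number'] (min_width=17, slack=2)
Line 7: ['butterfly', 'do', 'up'] (min_width=15, slack=4)
Total lines: 7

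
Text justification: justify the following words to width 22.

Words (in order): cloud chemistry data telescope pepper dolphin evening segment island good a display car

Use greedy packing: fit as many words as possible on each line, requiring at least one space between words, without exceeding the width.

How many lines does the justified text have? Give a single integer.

Line 1: ['cloud', 'chemistry', 'data'] (min_width=20, slack=2)
Line 2: ['telescope', 'pepper'] (min_width=16, slack=6)
Line 3: ['dolphin', 'evening'] (min_width=15, slack=7)
Line 4: ['segment', 'island', 'good', 'a'] (min_width=21, slack=1)
Line 5: ['display', 'car'] (min_width=11, slack=11)
Total lines: 5

Answer: 5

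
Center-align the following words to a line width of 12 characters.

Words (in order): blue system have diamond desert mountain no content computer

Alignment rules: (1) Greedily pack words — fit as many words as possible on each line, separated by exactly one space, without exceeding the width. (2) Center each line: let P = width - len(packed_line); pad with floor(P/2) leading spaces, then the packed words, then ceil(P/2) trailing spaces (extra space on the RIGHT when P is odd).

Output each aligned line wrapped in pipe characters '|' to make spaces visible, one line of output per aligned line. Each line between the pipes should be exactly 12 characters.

Line 1: ['blue', 'system'] (min_width=11, slack=1)
Line 2: ['have', 'diamond'] (min_width=12, slack=0)
Line 3: ['desert'] (min_width=6, slack=6)
Line 4: ['mountain', 'no'] (min_width=11, slack=1)
Line 5: ['content'] (min_width=7, slack=5)
Line 6: ['computer'] (min_width=8, slack=4)

Answer: |blue system |
|have diamond|
|   desert   |
|mountain no |
|  content   |
|  computer  |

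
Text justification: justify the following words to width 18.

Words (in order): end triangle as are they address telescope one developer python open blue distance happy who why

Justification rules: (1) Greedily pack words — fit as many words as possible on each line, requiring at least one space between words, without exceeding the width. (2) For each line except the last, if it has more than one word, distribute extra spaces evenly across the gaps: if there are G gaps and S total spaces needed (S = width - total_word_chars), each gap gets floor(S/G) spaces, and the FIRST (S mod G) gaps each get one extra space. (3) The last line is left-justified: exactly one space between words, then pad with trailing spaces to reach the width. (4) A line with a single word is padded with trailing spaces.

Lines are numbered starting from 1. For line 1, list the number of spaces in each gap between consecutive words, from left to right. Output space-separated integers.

Answer: 3 2

Derivation:
Line 1: ['end', 'triangle', 'as'] (min_width=15, slack=3)
Line 2: ['are', 'they', 'address'] (min_width=16, slack=2)
Line 3: ['telescope', 'one'] (min_width=13, slack=5)
Line 4: ['developer', 'python'] (min_width=16, slack=2)
Line 5: ['open', 'blue', 'distance'] (min_width=18, slack=0)
Line 6: ['happy', 'who', 'why'] (min_width=13, slack=5)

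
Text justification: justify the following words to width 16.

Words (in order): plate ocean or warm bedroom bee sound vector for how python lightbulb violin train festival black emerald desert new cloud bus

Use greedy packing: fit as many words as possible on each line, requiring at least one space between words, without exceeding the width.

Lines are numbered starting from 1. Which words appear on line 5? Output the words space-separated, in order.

Answer: lightbulb violin

Derivation:
Line 1: ['plate', 'ocean', 'or'] (min_width=14, slack=2)
Line 2: ['warm', 'bedroom', 'bee'] (min_width=16, slack=0)
Line 3: ['sound', 'vector', 'for'] (min_width=16, slack=0)
Line 4: ['how', 'python'] (min_width=10, slack=6)
Line 5: ['lightbulb', 'violin'] (min_width=16, slack=0)
Line 6: ['train', 'festival'] (min_width=14, slack=2)
Line 7: ['black', 'emerald'] (min_width=13, slack=3)
Line 8: ['desert', 'new', 'cloud'] (min_width=16, slack=0)
Line 9: ['bus'] (min_width=3, slack=13)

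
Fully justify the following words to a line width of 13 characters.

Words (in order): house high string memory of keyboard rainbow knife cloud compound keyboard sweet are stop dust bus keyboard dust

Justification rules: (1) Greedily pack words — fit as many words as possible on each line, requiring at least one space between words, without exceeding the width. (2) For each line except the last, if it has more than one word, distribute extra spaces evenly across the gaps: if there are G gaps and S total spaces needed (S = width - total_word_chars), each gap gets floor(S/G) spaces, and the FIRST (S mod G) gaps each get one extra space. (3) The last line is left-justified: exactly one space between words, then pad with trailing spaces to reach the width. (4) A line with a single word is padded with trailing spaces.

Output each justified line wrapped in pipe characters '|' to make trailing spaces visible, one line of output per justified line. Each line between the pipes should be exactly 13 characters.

Line 1: ['house', 'high'] (min_width=10, slack=3)
Line 2: ['string', 'memory'] (min_width=13, slack=0)
Line 3: ['of', 'keyboard'] (min_width=11, slack=2)
Line 4: ['rainbow', 'knife'] (min_width=13, slack=0)
Line 5: ['cloud'] (min_width=5, slack=8)
Line 6: ['compound'] (min_width=8, slack=5)
Line 7: ['keyboard'] (min_width=8, slack=5)
Line 8: ['sweet', 'are'] (min_width=9, slack=4)
Line 9: ['stop', 'dust', 'bus'] (min_width=13, slack=0)
Line 10: ['keyboard', 'dust'] (min_width=13, slack=0)

Answer: |house    high|
|string memory|
|of   keyboard|
|rainbow knife|
|cloud        |
|compound     |
|keyboard     |
|sweet     are|
|stop dust bus|
|keyboard dust|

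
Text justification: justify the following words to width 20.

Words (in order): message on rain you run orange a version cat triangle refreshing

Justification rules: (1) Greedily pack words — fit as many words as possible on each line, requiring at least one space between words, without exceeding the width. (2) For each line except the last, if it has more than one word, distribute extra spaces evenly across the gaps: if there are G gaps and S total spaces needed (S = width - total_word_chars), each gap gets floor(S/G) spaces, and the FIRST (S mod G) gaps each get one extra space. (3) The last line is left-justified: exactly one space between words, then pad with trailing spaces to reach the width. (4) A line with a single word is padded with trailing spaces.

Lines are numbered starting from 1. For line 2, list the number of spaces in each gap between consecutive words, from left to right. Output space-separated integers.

Answer: 1 1 1

Derivation:
Line 1: ['message', 'on', 'rain', 'you'] (min_width=19, slack=1)
Line 2: ['run', 'orange', 'a', 'version'] (min_width=20, slack=0)
Line 3: ['cat', 'triangle'] (min_width=12, slack=8)
Line 4: ['refreshing'] (min_width=10, slack=10)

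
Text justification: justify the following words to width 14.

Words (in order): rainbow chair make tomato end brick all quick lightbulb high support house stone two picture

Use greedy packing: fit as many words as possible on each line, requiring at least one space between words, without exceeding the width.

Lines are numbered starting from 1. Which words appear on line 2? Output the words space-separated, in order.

Line 1: ['rainbow', 'chair'] (min_width=13, slack=1)
Line 2: ['make', 'tomato'] (min_width=11, slack=3)
Line 3: ['end', 'brick', 'all'] (min_width=13, slack=1)
Line 4: ['quick'] (min_width=5, slack=9)
Line 5: ['lightbulb', 'high'] (min_width=14, slack=0)
Line 6: ['support', 'house'] (min_width=13, slack=1)
Line 7: ['stone', 'two'] (min_width=9, slack=5)
Line 8: ['picture'] (min_width=7, slack=7)

Answer: make tomato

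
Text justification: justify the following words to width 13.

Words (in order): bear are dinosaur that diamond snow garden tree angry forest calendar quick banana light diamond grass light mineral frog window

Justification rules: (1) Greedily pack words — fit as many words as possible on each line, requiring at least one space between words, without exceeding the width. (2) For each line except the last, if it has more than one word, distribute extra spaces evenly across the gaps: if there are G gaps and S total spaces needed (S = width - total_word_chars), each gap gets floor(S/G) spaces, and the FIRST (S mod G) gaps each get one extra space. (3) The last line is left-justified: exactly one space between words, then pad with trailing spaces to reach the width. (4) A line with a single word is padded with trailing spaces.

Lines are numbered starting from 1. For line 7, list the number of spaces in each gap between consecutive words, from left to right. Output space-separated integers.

Answer: 2

Derivation:
Line 1: ['bear', 'are'] (min_width=8, slack=5)
Line 2: ['dinosaur', 'that'] (min_width=13, slack=0)
Line 3: ['diamond', 'snow'] (min_width=12, slack=1)
Line 4: ['garden', 'tree'] (min_width=11, slack=2)
Line 5: ['angry', 'forest'] (min_width=12, slack=1)
Line 6: ['calendar'] (min_width=8, slack=5)
Line 7: ['quick', 'banana'] (min_width=12, slack=1)
Line 8: ['light', 'diamond'] (min_width=13, slack=0)
Line 9: ['grass', 'light'] (min_width=11, slack=2)
Line 10: ['mineral', 'frog'] (min_width=12, slack=1)
Line 11: ['window'] (min_width=6, slack=7)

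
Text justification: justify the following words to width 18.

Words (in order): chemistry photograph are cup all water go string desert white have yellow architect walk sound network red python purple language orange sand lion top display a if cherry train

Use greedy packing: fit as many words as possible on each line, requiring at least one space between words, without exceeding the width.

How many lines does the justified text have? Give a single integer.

Line 1: ['chemistry'] (min_width=9, slack=9)
Line 2: ['photograph', 'are', 'cup'] (min_width=18, slack=0)
Line 3: ['all', 'water', 'go'] (min_width=12, slack=6)
Line 4: ['string', 'desert'] (min_width=13, slack=5)
Line 5: ['white', 'have', 'yellow'] (min_width=17, slack=1)
Line 6: ['architect', 'walk'] (min_width=14, slack=4)
Line 7: ['sound', 'network', 'red'] (min_width=17, slack=1)
Line 8: ['python', 'purple'] (min_width=13, slack=5)
Line 9: ['language', 'orange'] (min_width=15, slack=3)
Line 10: ['sand', 'lion', 'top'] (min_width=13, slack=5)
Line 11: ['display', 'a', 'if'] (min_width=12, slack=6)
Line 12: ['cherry', 'train'] (min_width=12, slack=6)
Total lines: 12

Answer: 12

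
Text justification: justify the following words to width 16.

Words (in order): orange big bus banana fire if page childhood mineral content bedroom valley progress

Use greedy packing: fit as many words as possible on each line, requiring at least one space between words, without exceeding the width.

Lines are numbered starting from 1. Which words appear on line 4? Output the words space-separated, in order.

Answer: mineral content

Derivation:
Line 1: ['orange', 'big', 'bus'] (min_width=14, slack=2)
Line 2: ['banana', 'fire', 'if'] (min_width=14, slack=2)
Line 3: ['page', 'childhood'] (min_width=14, slack=2)
Line 4: ['mineral', 'content'] (min_width=15, slack=1)
Line 5: ['bedroom', 'valley'] (min_width=14, slack=2)
Line 6: ['progress'] (min_width=8, slack=8)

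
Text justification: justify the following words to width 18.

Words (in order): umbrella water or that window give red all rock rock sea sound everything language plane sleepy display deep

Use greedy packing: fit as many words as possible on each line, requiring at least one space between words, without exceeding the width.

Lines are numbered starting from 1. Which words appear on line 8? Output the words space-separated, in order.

Line 1: ['umbrella', 'water', 'or'] (min_width=17, slack=1)
Line 2: ['that', 'window', 'give'] (min_width=16, slack=2)
Line 3: ['red', 'all', 'rock', 'rock'] (min_width=17, slack=1)
Line 4: ['sea', 'sound'] (min_width=9, slack=9)
Line 5: ['everything'] (min_width=10, slack=8)
Line 6: ['language', 'plane'] (min_width=14, slack=4)
Line 7: ['sleepy', 'display'] (min_width=14, slack=4)
Line 8: ['deep'] (min_width=4, slack=14)

Answer: deep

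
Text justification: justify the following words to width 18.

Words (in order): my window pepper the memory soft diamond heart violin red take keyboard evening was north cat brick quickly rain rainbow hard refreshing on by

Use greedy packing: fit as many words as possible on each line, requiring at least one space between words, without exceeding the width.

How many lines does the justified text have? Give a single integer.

Answer: 9

Derivation:
Line 1: ['my', 'window', 'pepper'] (min_width=16, slack=2)
Line 2: ['the', 'memory', 'soft'] (min_width=15, slack=3)
Line 3: ['diamond', 'heart'] (min_width=13, slack=5)
Line 4: ['violin', 'red', 'take'] (min_width=15, slack=3)
Line 5: ['keyboard', 'evening'] (min_width=16, slack=2)
Line 6: ['was', 'north', 'cat'] (min_width=13, slack=5)
Line 7: ['brick', 'quickly', 'rain'] (min_width=18, slack=0)
Line 8: ['rainbow', 'hard'] (min_width=12, slack=6)
Line 9: ['refreshing', 'on', 'by'] (min_width=16, slack=2)
Total lines: 9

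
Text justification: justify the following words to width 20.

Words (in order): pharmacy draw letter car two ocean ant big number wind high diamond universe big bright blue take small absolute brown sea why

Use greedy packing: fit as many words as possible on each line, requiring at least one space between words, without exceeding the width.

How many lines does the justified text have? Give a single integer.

Line 1: ['pharmacy', 'draw', 'letter'] (min_width=20, slack=0)
Line 2: ['car', 'two', 'ocean', 'ant'] (min_width=17, slack=3)
Line 3: ['big', 'number', 'wind', 'high'] (min_width=20, slack=0)
Line 4: ['diamond', 'universe', 'big'] (min_width=20, slack=0)
Line 5: ['bright', 'blue', 'take'] (min_width=16, slack=4)
Line 6: ['small', 'absolute', 'brown'] (min_width=20, slack=0)
Line 7: ['sea', 'why'] (min_width=7, slack=13)
Total lines: 7

Answer: 7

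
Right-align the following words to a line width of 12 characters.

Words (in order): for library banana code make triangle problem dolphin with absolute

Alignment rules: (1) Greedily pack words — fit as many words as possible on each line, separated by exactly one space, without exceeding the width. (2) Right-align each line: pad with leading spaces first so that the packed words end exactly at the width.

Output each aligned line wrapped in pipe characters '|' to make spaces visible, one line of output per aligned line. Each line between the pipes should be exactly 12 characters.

Line 1: ['for', 'library'] (min_width=11, slack=1)
Line 2: ['banana', 'code'] (min_width=11, slack=1)
Line 3: ['make'] (min_width=4, slack=8)
Line 4: ['triangle'] (min_width=8, slack=4)
Line 5: ['problem'] (min_width=7, slack=5)
Line 6: ['dolphin', 'with'] (min_width=12, slack=0)
Line 7: ['absolute'] (min_width=8, slack=4)

Answer: | for library|
| banana code|
|        make|
|    triangle|
|     problem|
|dolphin with|
|    absolute|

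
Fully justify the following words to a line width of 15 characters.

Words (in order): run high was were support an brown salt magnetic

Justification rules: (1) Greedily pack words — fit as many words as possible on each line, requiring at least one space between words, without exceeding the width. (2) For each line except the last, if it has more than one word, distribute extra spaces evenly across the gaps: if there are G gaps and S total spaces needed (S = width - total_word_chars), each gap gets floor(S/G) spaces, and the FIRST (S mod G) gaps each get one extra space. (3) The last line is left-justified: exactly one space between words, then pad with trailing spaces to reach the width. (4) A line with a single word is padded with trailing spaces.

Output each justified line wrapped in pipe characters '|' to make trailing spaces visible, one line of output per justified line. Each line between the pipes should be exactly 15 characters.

Line 1: ['run', 'high', 'was'] (min_width=12, slack=3)
Line 2: ['were', 'support', 'an'] (min_width=15, slack=0)
Line 3: ['brown', 'salt'] (min_width=10, slack=5)
Line 4: ['magnetic'] (min_width=8, slack=7)

Answer: |run   high  was|
|were support an|
|brown      salt|
|magnetic       |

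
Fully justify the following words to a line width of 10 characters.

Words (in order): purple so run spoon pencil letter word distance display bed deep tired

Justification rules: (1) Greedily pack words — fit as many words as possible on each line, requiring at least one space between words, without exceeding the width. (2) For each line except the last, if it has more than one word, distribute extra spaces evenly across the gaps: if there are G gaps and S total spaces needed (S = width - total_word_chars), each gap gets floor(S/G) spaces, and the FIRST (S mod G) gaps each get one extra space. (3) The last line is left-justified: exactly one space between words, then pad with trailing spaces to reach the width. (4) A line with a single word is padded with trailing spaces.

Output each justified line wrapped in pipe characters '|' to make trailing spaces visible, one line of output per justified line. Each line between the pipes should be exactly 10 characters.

Line 1: ['purple', 'so'] (min_width=9, slack=1)
Line 2: ['run', 'spoon'] (min_width=9, slack=1)
Line 3: ['pencil'] (min_width=6, slack=4)
Line 4: ['letter'] (min_width=6, slack=4)
Line 5: ['word'] (min_width=4, slack=6)
Line 6: ['distance'] (min_width=8, slack=2)
Line 7: ['display'] (min_width=7, slack=3)
Line 8: ['bed', 'deep'] (min_width=8, slack=2)
Line 9: ['tired'] (min_width=5, slack=5)

Answer: |purple  so|
|run  spoon|
|pencil    |
|letter    |
|word      |
|distance  |
|display   |
|bed   deep|
|tired     |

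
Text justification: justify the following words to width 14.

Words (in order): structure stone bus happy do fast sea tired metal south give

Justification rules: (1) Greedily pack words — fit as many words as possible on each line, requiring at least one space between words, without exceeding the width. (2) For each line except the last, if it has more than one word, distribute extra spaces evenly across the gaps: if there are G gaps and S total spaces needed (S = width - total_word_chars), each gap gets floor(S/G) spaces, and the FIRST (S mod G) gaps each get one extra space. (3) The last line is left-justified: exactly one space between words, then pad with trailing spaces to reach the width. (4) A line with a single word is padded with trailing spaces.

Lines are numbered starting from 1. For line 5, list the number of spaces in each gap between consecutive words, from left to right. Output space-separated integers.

Answer: 4

Derivation:
Line 1: ['structure'] (min_width=9, slack=5)
Line 2: ['stone', 'bus'] (min_width=9, slack=5)
Line 3: ['happy', 'do', 'fast'] (min_width=13, slack=1)
Line 4: ['sea', 'tired'] (min_width=9, slack=5)
Line 5: ['metal', 'south'] (min_width=11, slack=3)
Line 6: ['give'] (min_width=4, slack=10)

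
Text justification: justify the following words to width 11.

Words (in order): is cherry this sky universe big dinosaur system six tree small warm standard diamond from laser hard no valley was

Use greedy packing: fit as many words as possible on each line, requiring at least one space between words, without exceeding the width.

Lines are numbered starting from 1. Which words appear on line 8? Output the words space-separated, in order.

Answer: warm

Derivation:
Line 1: ['is', 'cherry'] (min_width=9, slack=2)
Line 2: ['this', 'sky'] (min_width=8, slack=3)
Line 3: ['universe'] (min_width=8, slack=3)
Line 4: ['big'] (min_width=3, slack=8)
Line 5: ['dinosaur'] (min_width=8, slack=3)
Line 6: ['system', 'six'] (min_width=10, slack=1)
Line 7: ['tree', 'small'] (min_width=10, slack=1)
Line 8: ['warm'] (min_width=4, slack=7)
Line 9: ['standard'] (min_width=8, slack=3)
Line 10: ['diamond'] (min_width=7, slack=4)
Line 11: ['from', 'laser'] (min_width=10, slack=1)
Line 12: ['hard', 'no'] (min_width=7, slack=4)
Line 13: ['valley', 'was'] (min_width=10, slack=1)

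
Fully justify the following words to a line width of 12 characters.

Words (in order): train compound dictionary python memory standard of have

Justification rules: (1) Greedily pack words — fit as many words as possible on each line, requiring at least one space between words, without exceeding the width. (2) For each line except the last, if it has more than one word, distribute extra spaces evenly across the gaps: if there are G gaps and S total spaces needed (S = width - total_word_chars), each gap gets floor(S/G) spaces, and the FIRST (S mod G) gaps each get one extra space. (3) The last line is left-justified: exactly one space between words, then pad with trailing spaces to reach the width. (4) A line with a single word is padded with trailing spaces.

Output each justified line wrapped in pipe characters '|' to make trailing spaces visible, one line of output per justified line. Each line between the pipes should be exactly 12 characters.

Line 1: ['train'] (min_width=5, slack=7)
Line 2: ['compound'] (min_width=8, slack=4)
Line 3: ['dictionary'] (min_width=10, slack=2)
Line 4: ['python'] (min_width=6, slack=6)
Line 5: ['memory'] (min_width=6, slack=6)
Line 6: ['standard', 'of'] (min_width=11, slack=1)
Line 7: ['have'] (min_width=4, slack=8)

Answer: |train       |
|compound    |
|dictionary  |
|python      |
|memory      |
|standard  of|
|have        |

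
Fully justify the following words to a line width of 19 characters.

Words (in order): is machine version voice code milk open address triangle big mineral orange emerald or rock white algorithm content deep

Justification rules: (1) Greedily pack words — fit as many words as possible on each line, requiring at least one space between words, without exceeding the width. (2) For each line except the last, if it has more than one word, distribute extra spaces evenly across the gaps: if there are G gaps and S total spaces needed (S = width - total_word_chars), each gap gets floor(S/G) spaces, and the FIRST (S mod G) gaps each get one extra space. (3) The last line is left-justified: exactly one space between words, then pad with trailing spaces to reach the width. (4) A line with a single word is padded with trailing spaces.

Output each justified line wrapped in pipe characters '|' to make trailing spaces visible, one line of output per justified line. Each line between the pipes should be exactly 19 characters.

Line 1: ['is', 'machine', 'version'] (min_width=18, slack=1)
Line 2: ['voice', 'code', 'milk'] (min_width=15, slack=4)
Line 3: ['open', 'address'] (min_width=12, slack=7)
Line 4: ['triangle', 'big'] (min_width=12, slack=7)
Line 5: ['mineral', 'orange'] (min_width=14, slack=5)
Line 6: ['emerald', 'or', 'rock'] (min_width=15, slack=4)
Line 7: ['white', 'algorithm'] (min_width=15, slack=4)
Line 8: ['content', 'deep'] (min_width=12, slack=7)

Answer: |is  machine version|
|voice   code   milk|
|open        address|
|triangle        big|
|mineral      orange|
|emerald   or   rock|
|white     algorithm|
|content deep       |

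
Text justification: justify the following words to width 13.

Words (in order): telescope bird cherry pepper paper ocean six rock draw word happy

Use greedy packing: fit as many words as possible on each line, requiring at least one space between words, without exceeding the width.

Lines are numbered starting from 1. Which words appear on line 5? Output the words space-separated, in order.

Answer: rock draw

Derivation:
Line 1: ['telescope'] (min_width=9, slack=4)
Line 2: ['bird', 'cherry'] (min_width=11, slack=2)
Line 3: ['pepper', 'paper'] (min_width=12, slack=1)
Line 4: ['ocean', 'six'] (min_width=9, slack=4)
Line 5: ['rock', 'draw'] (min_width=9, slack=4)
Line 6: ['word', 'happy'] (min_width=10, slack=3)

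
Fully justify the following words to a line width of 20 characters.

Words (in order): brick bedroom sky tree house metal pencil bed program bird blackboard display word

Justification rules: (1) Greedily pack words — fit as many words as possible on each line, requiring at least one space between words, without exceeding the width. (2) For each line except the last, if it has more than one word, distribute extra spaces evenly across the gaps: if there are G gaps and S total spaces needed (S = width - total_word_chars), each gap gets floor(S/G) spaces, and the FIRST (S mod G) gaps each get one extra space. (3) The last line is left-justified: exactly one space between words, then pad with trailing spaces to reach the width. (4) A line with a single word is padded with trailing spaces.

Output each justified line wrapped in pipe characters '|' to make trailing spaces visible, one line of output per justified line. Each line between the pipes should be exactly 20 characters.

Line 1: ['brick', 'bedroom', 'sky'] (min_width=17, slack=3)
Line 2: ['tree', 'house', 'metal'] (min_width=16, slack=4)
Line 3: ['pencil', 'bed', 'program'] (min_width=18, slack=2)
Line 4: ['bird', 'blackboard'] (min_width=15, slack=5)
Line 5: ['display', 'word'] (min_width=12, slack=8)

Answer: |brick   bedroom  sky|
|tree   house   metal|
|pencil  bed  program|
|bird      blackboard|
|display word        |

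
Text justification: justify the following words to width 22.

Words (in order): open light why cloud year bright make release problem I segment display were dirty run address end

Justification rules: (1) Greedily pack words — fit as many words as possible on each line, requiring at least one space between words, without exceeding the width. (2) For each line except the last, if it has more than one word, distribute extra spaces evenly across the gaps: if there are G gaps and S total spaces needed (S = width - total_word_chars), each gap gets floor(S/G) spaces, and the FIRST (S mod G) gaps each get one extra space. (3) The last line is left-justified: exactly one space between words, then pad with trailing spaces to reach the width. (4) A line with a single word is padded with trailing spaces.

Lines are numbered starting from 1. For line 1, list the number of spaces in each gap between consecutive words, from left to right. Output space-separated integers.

Line 1: ['open', 'light', 'why', 'cloud'] (min_width=20, slack=2)
Line 2: ['year', 'bright', 'make'] (min_width=16, slack=6)
Line 3: ['release', 'problem', 'I'] (min_width=17, slack=5)
Line 4: ['segment', 'display', 'were'] (min_width=20, slack=2)
Line 5: ['dirty', 'run', 'address', 'end'] (min_width=21, slack=1)

Answer: 2 2 1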